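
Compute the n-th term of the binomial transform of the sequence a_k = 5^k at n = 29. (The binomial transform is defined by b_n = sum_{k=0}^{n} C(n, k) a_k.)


With a_k = 5^k, b_n = sum_{k=0}^{n} C(n, k) 5^k = (1 + 5)^n by the binomial theorem.
For n = 29: (1 + 5)^29 = 6^29 = 36845653286788892983296.

36845653286788892983296


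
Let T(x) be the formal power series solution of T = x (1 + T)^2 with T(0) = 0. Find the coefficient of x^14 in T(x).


Apply the Lagrange inversion formula: if T = x * phi(T) with phi(t) = (1 + t)^2, then [x^n] T = (1/n) [t^(n-1)] phi(t)^n = (1/n) [t^(n-1)] (1 + t)^(2n) = (1/n) C(2n, n-1).
Using the identity C(2n, n-1) = C(2n, n) * n / (n+1), the unscaled factor equals C(2n, n) / (n+1) = C_n, the n-th Catalan number.
For n = 14: C_14 = C(28, 14) / 15 = 40116600/15 = 2674440 = 2674440.

2674440


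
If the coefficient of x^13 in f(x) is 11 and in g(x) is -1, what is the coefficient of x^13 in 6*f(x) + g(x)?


Scalar multiplication scales coefficients: 6 * 11 = 66.
Then add the g coefficient: 66 + -1
= 65

65


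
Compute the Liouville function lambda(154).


The Liouville function is lambda(k) = (-1)^Omega(k), where Omega(k) counts the prime factors of k with multiplicity.
Factoring: 154 = 2 * 7 * 11, so Omega(154) = 3.
lambda(154) = (-1)^3 = -1.

-1


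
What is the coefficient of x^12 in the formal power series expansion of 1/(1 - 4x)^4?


The general identity 1/(1 - c x)^r = sum_{k>=0} c^k C(k + r - 1, r - 1) x^k follows by substituting y = c x into 1/(1 - y)^r = sum_{k>=0} C(k + r - 1, r - 1) y^k.
For c = 4, r = 4, k = 12:
4^12 * C(15, 3) = 16777216 * 455 = 7633633280.

7633633280


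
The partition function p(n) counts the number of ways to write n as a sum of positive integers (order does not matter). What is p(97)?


Using the generating function prod_{k>=1} 1/(1-x^k), we compute p(97).
By dynamic programming over parts 1 through 97:
p(97) = 133230930

133230930


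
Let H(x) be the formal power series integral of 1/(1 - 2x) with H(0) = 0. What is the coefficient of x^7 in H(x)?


1/(1 - 2x) = sum_{k>=0} 2^k x^k. Integrating termwise with H(0) = 0:
H(x) = sum_{k>=0} 2^k x^(k+1) / (k+1) = sum_{m>=1} 2^(m-1) x^m / m.
For m = 7: 2^6/7 = 64/7 = 64/7.

64/7


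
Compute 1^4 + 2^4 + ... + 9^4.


This power sum has a closed form given by Faulhaber's formula
sum_{k=1}^{m} k^p = (1 / (p + 1)) * sum_{j=0}^{p} C(p + 1, j) B_j m^(p + 1 - j),
but for small m direct computation is fastest:
1 + 16 + 81 + 256 + 625 + 1296 + 2401 + 4096 + 6561 = 15333.

15333


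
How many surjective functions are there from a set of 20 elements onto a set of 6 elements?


By inclusion-exclusion on which target elements are missed, the number of surjections from an n-set onto a k-set is
surj(n, k) = sum_{j=0}^{k} (-1)^j C(k, j) (k - j)^n.
Equivalently surj(n, k) = k! * S(n, k), where S(n, k) is the Stirling number of the second kind.
For n = 20, k = 6:
S(20, 6) = 4306078895384, so
surj = 6! * 4306078895384 = 720 * 4306078895384 = 3100376804676480.

3100376804676480


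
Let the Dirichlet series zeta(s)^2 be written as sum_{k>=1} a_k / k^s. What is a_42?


The Dirichlet convolution of the constant function 1 with itself gives (1 * 1)(k) = sum_{d | k} 1 = d(k), the number of positive divisors of k.
Since zeta(s) = sum_{k>=1} 1/k^s, we have zeta(s)^2 = sum_{k>=1} d(k)/k^s, so a_k = d(k).
For k = 42: the divisors are 1, 2, 3, 6, 7, 14, 21, 42.
Count = 8.

8


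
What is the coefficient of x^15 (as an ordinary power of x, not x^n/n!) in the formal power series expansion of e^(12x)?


The exponential series is e^y = sum_{k>=0} y^k / k!. Substituting y = 12x gives
e^(12x) = sum_{k>=0} 12^k x^k / k!.
So the coefficient of x^n is a^n/n! with a = 12, n = 15:
12^15 / 15! = 15407021574586368/1307674368000 = 10319560704/875875

10319560704/875875


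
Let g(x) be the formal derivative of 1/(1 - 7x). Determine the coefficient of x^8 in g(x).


Differentiate termwise: d/dx sum_{k>=0} 7^k x^k = sum_{k>=1} k 7^k x^(k-1) = sum_{j>=0} (j+1) 7^(j+1) x^j.
Equivalently, d/dx [1/(1 - 7x)] = 7/(1 - 7x)^2.
For j = 8: 9 * 7^9 = 9 * 40353607 = 363182463.

363182463


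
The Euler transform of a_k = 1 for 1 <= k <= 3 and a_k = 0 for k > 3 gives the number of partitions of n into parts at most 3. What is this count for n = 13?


Partitions of 13 into parts at most 3:
Using generating function (1-x)^(-1)(1-x^2)^(-1)(1-x^3)^(-1),
the coefficient of x^13 = 21

21


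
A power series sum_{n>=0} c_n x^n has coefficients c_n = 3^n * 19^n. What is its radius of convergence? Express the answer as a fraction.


By the root test (Cauchy-Hadamard), the radius is R = 1 / limsup_n |c_n|^(1/n).
Here |c_n|^(1/n) = (3^n * 19^n)^(1/n) = 3 * 19 = 57 for all n.
So R = 1/57 = 1/57.

1/57


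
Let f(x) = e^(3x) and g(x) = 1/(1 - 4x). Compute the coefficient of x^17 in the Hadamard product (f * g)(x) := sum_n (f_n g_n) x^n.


Expanding: f_k = 3^k/k! (from e^(3x)) and g_k = 4^k (from 1/(1 - 4x)). So the Hadamard coefficient (f * g)_k = 3^k 4^k / k! = (12)^k / k!.
For k = 17: 12^17/17! = 2218611106740436992/355687428096000 = 92876046336/14889875.

92876046336/14889875


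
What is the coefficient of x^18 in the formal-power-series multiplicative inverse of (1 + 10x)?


The inverse is 1/(1 + 10x). Apply the geometric identity 1/(1 - y) = sum_{k>=0} y^k with y = -10x:
1/(1 + 10x) = sum_{k>=0} (-10)^k x^k.
So the coefficient of x^18 is (-10)^18 = 1000000000000000000.

1000000000000000000


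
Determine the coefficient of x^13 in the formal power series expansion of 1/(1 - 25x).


The geometric series identity gives 1/(1 - c x) = sum_{k>=0} c^k x^k, so the coefficient of x^k is c^k.
Here c = 25 and k = 13.
Computing: 25^13 = 1490116119384765625

1490116119384765625


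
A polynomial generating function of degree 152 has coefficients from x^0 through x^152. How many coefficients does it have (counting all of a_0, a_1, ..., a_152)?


A polynomial of degree 152 takes the form a_0 + a_1 x + ... + a_152 x^152.
The number of coefficients is 152 + 1 = 153.

153


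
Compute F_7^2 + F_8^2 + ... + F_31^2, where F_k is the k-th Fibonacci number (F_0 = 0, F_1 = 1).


There is a standard identity sum_{k=0}^{N} F_k^2 = F_N * F_{N+1} (proved inductively from the telescoping relation F_k^2 = F_k F_{k+1} - F_{k-1} F_k). Then
sum_{k=7}^{31} F_k^2 = F_31 F_32 - F_6 F_7.
Computing: F_31 = 1346269, F_32 = 2178309, F_6 = 8, F_7 = 13.
Sum = 1346269 * 2178309 - 8 * 13 = 2932589879017.

2932589879017


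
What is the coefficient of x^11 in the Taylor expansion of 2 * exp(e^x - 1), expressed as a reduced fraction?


exp(e^x - 1) = sum_{k>=0} Bell_k x^k / k!, where Bell_k is the k-th Bell number.
So the coefficient of x^11 is 2 * Bell_11 / 11!.
Computing: Bell_11 = 678570 and 11! = 39916800, giving
2 * 678570/39916800 = 22619/665280.

22619/665280


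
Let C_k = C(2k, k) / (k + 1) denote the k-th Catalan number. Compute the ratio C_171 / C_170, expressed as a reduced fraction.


Using C_k = (2k)! / (k! (k+1)!), the ratio C_{k+1}/C_k simplifies to
C_{k+1}/C_k = [(2k+2)! / ((k+1)! (k+2)!)] * [k! (k+1)! / (2k)!]
 = (2k+2)(2k+1) / ((k+1)(k+2)) = 2(2k+1) / (k+2).
For k = 170: 2(2*170 + 1) / (170 + 2) = 682/172 = 341/86.

341/86


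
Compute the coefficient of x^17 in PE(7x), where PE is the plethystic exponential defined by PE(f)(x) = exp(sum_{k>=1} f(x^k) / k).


With f(x) = 7x, the exponent is sum_{k>=1} 7 x^k / k = 7 * (-ln(1 - x)). Exponentiating:
PE(7x) = exp(-7 ln(1 - x)) = 1/(1 - x)^7.
By the negative binomial expansion, [x^n] 1/(1 - x)^7 = C(n + 6, 6).
For n = 17: C(23, 6) = 100947.

100947


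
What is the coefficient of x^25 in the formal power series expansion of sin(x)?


The Maclaurin series is sin(t) = sum_{k>=0} (-1)^k t^(2k+1) / (2k+1)!, so substituting t = x, only odd powers of x are nonzero, with coefficient of x^(2k+1) equal to (-1)^k / (2k+1)!.
Write 25 = 2*12 + 1, giving the coefficient (-1)^12 / 25! = 1/15511210043330985984000000 = 1/15511210043330985984000000.

1/15511210043330985984000000


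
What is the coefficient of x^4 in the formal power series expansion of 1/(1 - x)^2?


The expansion 1/(1 - x)^r = sum_{k>=0} C(k + r - 1, r - 1) x^k follows from the multiset / negative-binomial theorem (or from repeated differentiation of the geometric series).
For r = 2 and k = 4:
C(5, 1) = 120 / (1 * 24) = 5.

5


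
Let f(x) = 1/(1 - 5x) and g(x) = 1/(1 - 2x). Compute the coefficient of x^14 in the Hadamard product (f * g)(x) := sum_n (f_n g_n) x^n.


f has coefficients f_k = 5^k and g has coefficients g_k = 2^k, so the Hadamard product has coefficient (f*g)_k = 5^k * 2^k = 10^k.
For k = 14: 10^14 = 100000000000000.

100000000000000


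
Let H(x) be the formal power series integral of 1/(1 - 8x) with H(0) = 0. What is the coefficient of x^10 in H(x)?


1/(1 - 8x) = sum_{k>=0} 8^k x^k. Integrating termwise with H(0) = 0:
H(x) = sum_{k>=0} 8^k x^(k+1) / (k+1) = sum_{m>=1} 8^(m-1) x^m / m.
For m = 10: 8^9/10 = 134217728/10 = 67108864/5.

67108864/5


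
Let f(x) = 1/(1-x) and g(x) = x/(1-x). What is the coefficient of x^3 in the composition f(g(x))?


First simplify the composition: f(g(x)) = 1/(1 - x/(1-x)) = (1-x)/((1-x) - x) = (1-x)/(1-2x).
Now extract the coefficient. Write (1-x)/(1-2x) = 1/(1-2x) - x/(1-2x).
The coefficient of x^n in 1/(1-2x) is 2^n, and in x/(1-2x) is 2^(n-1) (for n >= 1).
So the coefficient of x^3 is 2^3 - 2^2 = 8 - 4 = 4.

4


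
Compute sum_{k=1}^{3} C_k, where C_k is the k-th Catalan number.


C_1 through C_3: 1, 2, 5
Sum = 1 + 2 + 5
= 8

8


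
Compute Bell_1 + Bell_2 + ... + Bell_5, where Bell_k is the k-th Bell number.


Recall Bell_k counts set partitions of a k-set (with Bell_0 = 1 by convention).
Bell_1 through Bell_5: 1, 2, 5, 15, 52
Sum = 1 + 2 + 5 + 15 + 52 = 75.

75


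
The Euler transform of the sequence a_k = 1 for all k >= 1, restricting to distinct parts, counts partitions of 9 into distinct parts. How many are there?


Partitions of 9 into distinct parts can be computed via generating function.
Product (1+x)(1+x^2)(1+x^3)...
The coefficient of x^9 = 8

8


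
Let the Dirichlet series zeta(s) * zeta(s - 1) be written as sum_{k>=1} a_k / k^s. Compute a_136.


Convolution gives a_k = sum_{d | k} d * 1 = sum_{d | k} d = sigma(k), the sum of positive divisors of k.
For k = 136, the divisors are 1, 2, 4, 8, 17, 34, 68, 136, so
sigma(136) = 1 + 2 + 4 + 8 + 17 + 34 + 68 + 136 = 270.

270


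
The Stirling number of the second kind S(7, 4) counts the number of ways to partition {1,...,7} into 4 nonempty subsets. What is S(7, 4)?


Using the explicit formula S(n,k) = (1/k!) sum_{j=0}^{k} (-1)^(k-j) C(k,j) j^n:
S(7, 4) = 350
Equivalently, S(n,k) is n! times the coefficient of x^n in the EGF (e^x - 1)^k / k!.

350


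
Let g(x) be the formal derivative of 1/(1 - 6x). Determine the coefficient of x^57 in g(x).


Differentiate termwise: d/dx sum_{k>=0} 6^k x^k = sum_{k>=1} k 6^k x^(k-1) = sum_{j>=0} (j+1) 6^(j+1) x^j.
Equivalently, d/dx [1/(1 - 6x)] = 6/(1 - 6x)^2.
For j = 57: 58 * 6^58 = 58 * 1357602166130257152481187563160405662935023616 = 78740925635554914843908878663303528450231369728.

78740925635554914843908878663303528450231369728


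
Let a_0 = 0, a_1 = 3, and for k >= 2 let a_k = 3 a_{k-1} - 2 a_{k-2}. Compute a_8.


Iterating the recurrence forward:
a_0 = 0
a_1 = 3
a_2 = 3*3 - 2*0 = 9
a_3 = 3*9 - 2*3 = 21
a_4 = 3*21 - 2*9 = 45
a_5 = 3*45 - 2*21 = 93
a_6 = 3*93 - 2*45 = 189
a_7 = 3*189 - 2*93 = 381
a_8 = 3*381 - 2*189 = 765
So a_8 = 765.

765


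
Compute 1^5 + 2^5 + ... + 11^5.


This power sum has a closed form given by Faulhaber's formula
sum_{k=1}^{m} k^p = (1 / (p + 1)) * sum_{j=0}^{p} C(p + 1, j) B_j m^(p + 1 - j),
but for small m direct computation is fastest:
1 + 32 + 243 + 1024 + 3125 + 7776 + 16807 + 32768 + 59049 + 100000 + 161051 = 381876.

381876


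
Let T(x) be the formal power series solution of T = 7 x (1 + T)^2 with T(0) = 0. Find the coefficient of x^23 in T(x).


Apply the Lagrange inversion formula: if T = 7 x * phi(T) with phi(t) = (1 + t)^2, then [x^n] T = 7^n * (1/n) [t^(n-1)] phi(t)^n = 7^n * (1/n) [t^(n-1)] (1 + t)^(2n) = 7^n * (1/n) C(2n, n-1).
Using the identity C(2n, n-1) = C(2n, n) * n / (n+1), the unscaled factor equals C(2n, n) / (n+1) = C_n, the n-th Catalan number.
For n = 23: C_23 = C(46, 23) / 24 = 8233430727600/24 = 343059613650.
With the 7^23 = 27368747340080916343 factor, the coefficient is 27368747340080916343 * 343059613650 = 9389111888572624320367550881950.

9389111888572624320367550881950


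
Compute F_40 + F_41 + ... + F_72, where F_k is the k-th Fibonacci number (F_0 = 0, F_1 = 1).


Use the identity sum_{k=0}^{N} F_k = F_{N+2} - 1 (which follows from F_{k+2} - F_{k+1} = F_k). Then
sum_{k=40}^{72} F_k = (F_{74} - 1) - (F_{41} - 1) = F_{74} - F_{41}.
Computing: F_{74} = 1304969544928657, F_{41} = 165580141, so
Sum = 1304969544928657 - 165580141 = 1304969379348516.

1304969379348516


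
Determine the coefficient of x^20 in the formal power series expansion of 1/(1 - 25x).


The geometric series identity gives 1/(1 - c x) = sum_{k>=0} c^k x^k, so the coefficient of x^k is c^k.
Here c = 25 and k = 20.
Computing: 25^20 = 9094947017729282379150390625

9094947017729282379150390625


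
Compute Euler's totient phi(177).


phi(n) counts integers in [1, n] coprime to n. Using the multiplicative formula phi(n) = n * prod_{p | n} (1 - 1/p):
177 = 3 * 59, so
phi(177) = 177 * (1 - 1/3) * (1 - 1/59) = 116.

116


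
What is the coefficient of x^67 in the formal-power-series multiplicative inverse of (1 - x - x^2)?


Let the inverse be f(x) = sum_{k>=0} a_k x^k. From f(x) * (1 - x - x^2) = 1 and matching coefficients:
 x^0: a_0 = 1.
 x^1: a_1 - a_0 = 0, so a_1 = 1.
 x^k (k >= 2): a_k - a_{k-1} - a_{k-2} = 0, i.e. a_k = a_{k-1} + a_{k-2}.
This is the Fibonacci-type recurrence shifted so that a_0 = a_1 = 1.
Iterating: a_0=1, a_1=1, a_2=2, a_3=3, a_4=5, a_5=8, a_6=13, a_7=21, a_8=34, a_9=55, ...
a_67 = 72723460248141.

72723460248141


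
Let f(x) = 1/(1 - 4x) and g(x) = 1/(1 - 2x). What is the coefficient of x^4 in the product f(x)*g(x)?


The coefficient of x^n in f*g is the Cauchy product: sum_{k=0}^{n} a^k * b^(n-k).
With a=4, b=2, n=4:
sum_{k=0}^{4} 4^k * 2^(4-k)
= 496

496


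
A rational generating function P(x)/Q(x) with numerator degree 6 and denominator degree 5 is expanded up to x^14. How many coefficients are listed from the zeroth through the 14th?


Expanding up to x^14 gives the coefficients for x^0, x^1, ..., x^14.
That is 14 + 1 = 15 coefficients in total.

15


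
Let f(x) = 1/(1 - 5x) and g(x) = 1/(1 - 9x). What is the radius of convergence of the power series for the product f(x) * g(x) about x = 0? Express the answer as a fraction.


The radius of 1/(1 - 5x) is 1/5 (nearest singularity at x = 1/5), and the radius of 1/(1 - 9x) is 1/9.
The product f(x)*g(x) = 1/((1 - 5x)(1 - 9x)) has singularities at both 1/5 and 1/9, so its radius of convergence is the distance to the nearest one:
min(1/5, 1/9) = 1/9.

1/9


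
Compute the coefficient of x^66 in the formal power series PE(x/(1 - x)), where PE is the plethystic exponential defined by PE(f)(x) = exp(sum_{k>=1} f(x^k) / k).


For f(x) = x/(1 - x) we have
sum_{k>=1} f(x^k) / k = sum_{k>=1} (1/k) * x^k / (1 - x^k) = sum_{k, m >= 1} x^(k m) / k,
which after exponentiating simplifies to
PE(x/(1 - x)) = prod_{k>=1} 1 / (1 - x^k).
This is the generating function for the partition function p(n), so the coefficient of x^66 is p(66).
Computing p(66) by dynamic programming over parts 1, 2, ..., 66: p(66) = 2323520.

2323520


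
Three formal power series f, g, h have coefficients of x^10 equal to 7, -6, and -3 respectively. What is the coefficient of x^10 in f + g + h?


Series addition is componentwise:
7 + -6 + -3
= -2

-2


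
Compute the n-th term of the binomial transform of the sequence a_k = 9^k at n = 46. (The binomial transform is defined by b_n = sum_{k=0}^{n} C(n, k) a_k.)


With a_k = 9^k, b_n = sum_{k=0}^{n} C(n, k) 9^k = (1 + 9)^n by the binomial theorem.
For n = 46: (1 + 9)^46 = 10^46 = 10000000000000000000000000000000000000000000000.

10000000000000000000000000000000000000000000000


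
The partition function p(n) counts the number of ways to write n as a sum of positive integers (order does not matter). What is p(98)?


Using the generating function prod_{k>=1} 1/(1-x^k), we compute p(98).
By dynamic programming over parts 1 through 98:
p(98) = 150198136

150198136


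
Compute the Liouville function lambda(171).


The Liouville function is lambda(k) = (-1)^Omega(k), where Omega(k) counts the prime factors of k with multiplicity.
Factoring: 171 = 3 * 3 * 19, so Omega(171) = 3.
lambda(171) = (-1)^3 = -1.

-1


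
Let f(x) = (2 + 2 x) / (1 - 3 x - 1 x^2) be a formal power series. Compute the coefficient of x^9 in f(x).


Write f(x) = sum_{k>=0} a_k x^k. Multiplying both sides by 1 - 3 x - 1 x^2 gives
(1 - 3 x - 1 x^2) sum_{k>=0} a_k x^k = 2 + 2 x.
Matching coefficients:
 x^0: a_0 = 2
 x^1: a_1 - 3 a_0 = 2  =>  a_1 = 3*2 + 2 = 8
 x^k (k >= 2): a_k = 3 a_{k-1} + 1 a_{k-2}.
Iterating: a_2 = 26, a_3 = 86, a_4 = 284, a_5 = 938, a_6 = 3098, a_7 = 10232, a_8 = 33794, a_9 = 111614.
So the coefficient of x^9 is 111614.

111614


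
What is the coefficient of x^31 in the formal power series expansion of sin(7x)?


The Maclaurin series is sin(t) = sum_{k>=0} (-1)^k t^(2k+1) / (2k+1)!, so substituting t = 7x, only odd powers of x are nonzero, with coefficient of x^(2k+1) equal to (-1)^k 7^(2k+1) / (2k+1)!.
Write 31 = 2*15 + 1, giving the coefficient (-1)^15 * 7^31 / 31! = -157775382034845806615042743/8222838654177922817725562880000000 = -65712362363534280139543/3424755790994553443450880000000.

-65712362363534280139543/3424755790994553443450880000000


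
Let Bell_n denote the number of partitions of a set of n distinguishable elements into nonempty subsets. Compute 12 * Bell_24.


Bell_24 can be computed from the Bell triangle or from Dobinski's identity Bell_n = (1/e) * sum_{k>=0} k^n / k!.
Computing Bell_24 = 445958869294805289.
Then 12 * 445958869294805289 = 5351506431537663468.

5351506431537663468


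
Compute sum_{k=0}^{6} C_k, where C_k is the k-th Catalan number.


C_0 through C_6: 1, 1, 2, 5, 14, 42, 132
Sum = 1 + 1 + 2 + 5 + 14 + 42 + 132
= 197

197


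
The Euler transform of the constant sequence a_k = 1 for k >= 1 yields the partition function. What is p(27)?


The Euler transform converts the sequence a_k = 1 into the number of integer partitions.
Using the recurrence or dynamic programming:
p(27) = 3010

3010


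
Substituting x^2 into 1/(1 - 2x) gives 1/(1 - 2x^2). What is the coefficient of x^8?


The coefficient of x^(2m) in 1/(1 - 2x^2) is 2^m.
With n = 8 = 2*4, the coefficient is 2^4 = 16.

16


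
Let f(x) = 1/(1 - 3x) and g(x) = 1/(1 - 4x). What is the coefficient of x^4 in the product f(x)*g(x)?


The coefficient of x^n in f*g is the Cauchy product: sum_{k=0}^{n} a^k * b^(n-k).
With a=3, b=4, n=4:
sum_{k=0}^{4} 3^k * 4^(4-k)
= 781

781


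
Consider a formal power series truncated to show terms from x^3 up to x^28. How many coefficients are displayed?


From x^3 to x^28 inclusive, the count is 28 - 3 + 1 = 26.

26


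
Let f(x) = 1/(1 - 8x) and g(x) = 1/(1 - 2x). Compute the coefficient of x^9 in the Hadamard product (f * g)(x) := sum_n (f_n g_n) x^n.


f has coefficients f_k = 8^k and g has coefficients g_k = 2^k, so the Hadamard product has coefficient (f*g)_k = 8^k * 2^k = 16^k.
For k = 9: 16^9 = 68719476736.

68719476736


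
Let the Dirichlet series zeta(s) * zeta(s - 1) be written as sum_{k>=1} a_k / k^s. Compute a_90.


Convolution gives a_k = sum_{d | k} d * 1 = sum_{d | k} d = sigma(k), the sum of positive divisors of k.
For k = 90, the divisors are 1, 2, 3, 5, 6, 9, 10, 15, 18, 30, 45, 90, so
sigma(90) = 1 + 2 + 3 + 5 + 6 + 9 + 10 + 15 + 18 + 30 + 45 + 90 = 234.

234


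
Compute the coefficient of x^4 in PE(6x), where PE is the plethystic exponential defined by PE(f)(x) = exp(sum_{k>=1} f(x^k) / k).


With f(x) = 6x, the exponent is sum_{k>=1} 6 x^k / k = 6 * (-ln(1 - x)). Exponentiating:
PE(6x) = exp(-6 ln(1 - x)) = 1/(1 - x)^6.
By the negative binomial expansion, [x^n] 1/(1 - x)^6 = C(n + 5, 5).
For n = 4: C(9, 5) = 126.

126


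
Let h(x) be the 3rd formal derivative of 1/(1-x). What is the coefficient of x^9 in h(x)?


Differentiating 3 times: d^3/dx^3 [1/(1-x)] = 3!/(1-x)^4.
The expansion 1/(1-x)^4 = sum_{k>=0} C(k+3, 3) x^k, so the coefficient of x^n in 3!/(1-x)^4 is 3! * C(n+3, 3).
For n = 9: 6 * C(12, 3) = 6 * 220 = 1320

1320


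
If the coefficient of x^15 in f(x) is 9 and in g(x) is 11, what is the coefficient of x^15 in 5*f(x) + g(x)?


Scalar multiplication scales coefficients: 5 * 9 = 45.
Then add the g coefficient: 45 + 11
= 56

56


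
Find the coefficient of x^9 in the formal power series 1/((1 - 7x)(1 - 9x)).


By partial fractions or Cauchy convolution:
The coefficient equals sum_{k=0}^{9} 7^k * 9^(9-k).
= 1602154576

1602154576


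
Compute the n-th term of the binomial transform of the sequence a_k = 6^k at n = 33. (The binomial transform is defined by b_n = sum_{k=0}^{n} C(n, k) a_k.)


With a_k = 6^k, b_n = sum_{k=0}^{n} C(n, k) 6^k = (1 + 6)^n by the binomial theorem.
For n = 33: (1 + 6)^33 = 7^33 = 7730993719707444524137094407.

7730993719707444524137094407


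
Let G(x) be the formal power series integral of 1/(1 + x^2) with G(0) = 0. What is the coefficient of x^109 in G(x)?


1/(1 + x^2) = sum_{j>=0} (-1)^j x^(2j). Integrating termwise with G(0) = 0:
G(x) = sum_{j>=0} (-1)^j x^(2j+1) / (2j+1) = arctan(x).
Only odd powers are nonzero. For x^109 write 109 = 2*54 + 1, giving
(-1)^54 / 109 = 1/109 = 1/109.

1/109


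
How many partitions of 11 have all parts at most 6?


Using the generating function (1-x)^(-1)(1-x^2)^(-1)...(1-x^6)^(-1),
the coefficient of x^11 counts these restricted partitions.
Result = 44

44


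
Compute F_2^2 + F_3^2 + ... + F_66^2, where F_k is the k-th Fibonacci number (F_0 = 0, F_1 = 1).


There is a standard identity sum_{k=0}^{N} F_k^2 = F_N * F_{N+1} (proved inductively from the telescoping relation F_k^2 = F_k F_{k+1} - F_{k-1} F_k). Then
sum_{k=2}^{66} F_k^2 = F_66 F_67 - F_1 F_2.
Computing: F_66 = 27777890035288, F_67 = 44945570212853, F_1 = 1, F_2 = 1.
Sum = 27777890035288 * 44945570212853 - 1 * 1 = 1248493106945946501841156663.

1248493106945946501841156663


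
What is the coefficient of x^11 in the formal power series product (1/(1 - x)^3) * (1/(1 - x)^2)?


Combine the factors: (1/(1 - x)^3) * (1/(1 - x)^2) = 1/(1 - x)^5.
Then use 1/(1 - x)^r = sum_{k>=0} C(k + r - 1, r - 1) x^k with r = 5 and k = 11:
C(15, 4) = 1365.

1365


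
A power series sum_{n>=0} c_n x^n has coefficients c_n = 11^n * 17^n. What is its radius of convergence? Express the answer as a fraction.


By the root test (Cauchy-Hadamard), the radius is R = 1 / limsup_n |c_n|^(1/n).
Here |c_n|^(1/n) = (11^n * 17^n)^(1/n) = 11 * 17 = 187 for all n.
So R = 1/187 = 1/187.

1/187


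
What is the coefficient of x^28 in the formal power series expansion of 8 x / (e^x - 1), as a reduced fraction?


The exponential generating function for Bernoulli numbers is
x / (e^x - 1) = sum_{k>=0} B_k x^k / k!.
So the coefficient of x^28 in 8 x / (e^x - 1) is 8 B_28 / 28!.
Computing: B_28 = -23749461029/870, 28! = 304888344611713860501504000000, giving
8 * -23749461029/870 / 304888344611713860501504000000 = -3392780147/4736658210931983189934080000000.

-3392780147/4736658210931983189934080000000


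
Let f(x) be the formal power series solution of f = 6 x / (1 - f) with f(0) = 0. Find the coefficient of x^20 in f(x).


Apply Lagrange inversion: f = 6 x * phi(f) with phi(t) = 1/(1 - t), so
[x^n] f = 6^n * (1/n) [t^(n-1)] phi(t)^n = 6^n * (1/n) [t^(n-1)] (1 - t)^(-n) = 6^n * (1/n) C(2n - 2, n - 1) = 6^n * C_{n-1}.
For n = 20: C_19 = C(38, 19) / 20 = 35345263800/20 = 1767263190.
With the 6^20 = 3656158440062976 factor, the coefficient is 3656158440062976 * 1767263190 = 6461394227931118766653440.

6461394227931118766653440


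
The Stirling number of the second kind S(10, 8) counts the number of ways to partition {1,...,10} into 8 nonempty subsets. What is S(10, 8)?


Using the explicit formula S(n,k) = (1/k!) sum_{j=0}^{k} (-1)^(k-j) C(k,j) j^n:
S(10, 8) = 750
Equivalently, S(n,k) is n! times the coefficient of x^n in the EGF (e^x - 1)^k / k!.

750


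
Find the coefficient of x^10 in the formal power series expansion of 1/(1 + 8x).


Write 1/(1 + c x) = 1/(1 - (-c) x) and apply the geometric-series identity
1/(1 - y) = sum_{k>=0} y^k to get 1/(1 + c x) = sum_{k>=0} (-c)^k x^k.
So the coefficient of x^k is (-c)^k = (-1)^k * c^k.
Here c = 8 and k = 10:
(-8)^10 = 1 * 1073741824 = 1073741824

1073741824


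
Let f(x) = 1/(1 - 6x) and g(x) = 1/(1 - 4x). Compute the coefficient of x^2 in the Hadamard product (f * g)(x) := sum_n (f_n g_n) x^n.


f has coefficients f_k = 6^k and g has coefficients g_k = 4^k, so the Hadamard product has coefficient (f*g)_k = 6^k * 4^k = 24^k.
For k = 2: 24^2 = 576.

576


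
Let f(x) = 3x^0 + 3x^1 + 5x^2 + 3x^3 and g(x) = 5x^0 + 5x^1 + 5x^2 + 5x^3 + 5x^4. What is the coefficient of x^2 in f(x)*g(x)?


Cauchy product at x^2:
3*5 + 3*5 + 5*5
= 55

55


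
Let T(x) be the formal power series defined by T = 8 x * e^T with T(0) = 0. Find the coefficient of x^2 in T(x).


Apply the Lagrange inversion formula: if T = 8 x * phi(T) with phi(t) = e^t, then
[x^n] T = 8^n * (1/n) [t^(n-1)] phi(t)^n = 8^n * (1/n) [t^(n-1)] e^(n t) = 8^n * (1/n) * n^(n-1) / (n-1)! = 8^n * n^(n-1) / n!.
When c = 1 this is the Cayley count of rooted labeled trees on n vertices, divided by n!.
For n = 2: 8^2 * 2^1 / 2! = 64 * 2/2 = 64.

64


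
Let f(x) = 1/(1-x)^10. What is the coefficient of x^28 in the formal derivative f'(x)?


Differentiate: d/dx [ 1/(1-x)^r ] = r / (1-x)^(r+1).
Here r = 10, so f'(x) = 10 / (1-x)^11.
The expansion of 1/(1-x)^(r+1) has coefficient of x^n equal to C(n+r, r).
So the coefficient of x^28 in f'(x) is
10 * C(38, 10) = 10 * 472733756 = 4727337560

4727337560


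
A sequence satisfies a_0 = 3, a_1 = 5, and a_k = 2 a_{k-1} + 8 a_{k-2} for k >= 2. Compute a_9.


The characteristic equation is t^2 - 2 t - 8 = 0, with roots r_1 = 4 and r_2 = -2 (so c_1 = r_1 + r_2, c_2 = -r_1 r_2 as required).
One can use the closed form a_n = A r_1^n + B r_2^n, but direct iteration is more reliable:
a_0 = 3, a_1 = 5, a_2 = 34, a_3 = 108, a_4 = 488, a_5 = 1840, a_6 = 7584, a_7 = 29888, a_8 = 120448, a_9 = 480000.
So a_9 = 480000.

480000


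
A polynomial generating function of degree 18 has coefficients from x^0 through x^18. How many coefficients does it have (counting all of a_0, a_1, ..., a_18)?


A polynomial of degree 18 takes the form a_0 + a_1 x + ... + a_18 x^18.
The number of coefficients is 18 + 1 = 19.

19


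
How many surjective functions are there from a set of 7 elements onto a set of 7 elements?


By inclusion-exclusion on which target elements are missed, the number of surjections from an n-set onto a k-set is
surj(n, k) = sum_{j=0}^{k} (-1)^j C(k, j) (k - j)^n.
Equivalently surj(n, k) = k! * S(n, k), where S(n, k) is the Stirling number of the second kind.
For n = 7, k = 7:
S(7, 7) = 1, so
surj = 7! * 1 = 5040 * 1 = 5040.

5040


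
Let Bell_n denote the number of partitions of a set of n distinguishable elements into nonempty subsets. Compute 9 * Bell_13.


Bell_13 can be computed from the Bell triangle or from Dobinski's identity Bell_n = (1/e) * sum_{k>=0} k^n / k!.
Computing Bell_13 = 27644437.
Then 9 * 27644437 = 248799933.

248799933


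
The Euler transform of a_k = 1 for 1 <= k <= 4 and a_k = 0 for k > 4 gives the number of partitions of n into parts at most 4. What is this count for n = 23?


Partitions of 23 into parts at most 4:
Using generating function (1-x)^(-1)(1-x^2)^(-1)...(1-x^4)^(-1),
the coefficient of x^23 = 150

150


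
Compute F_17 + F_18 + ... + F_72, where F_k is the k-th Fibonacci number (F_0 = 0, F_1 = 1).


Use the identity sum_{k=0}^{N} F_k = F_{N+2} - 1 (which follows from F_{k+2} - F_{k+1} = F_k). Then
sum_{k=17}^{72} F_k = (F_{74} - 1) - (F_{18} - 1) = F_{74} - F_{18}.
Computing: F_{74} = 1304969544928657, F_{18} = 2584, so
Sum = 1304969544928657 - 2584 = 1304969544926073.

1304969544926073


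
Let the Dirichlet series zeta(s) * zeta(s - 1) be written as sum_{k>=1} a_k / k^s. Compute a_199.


Convolution gives a_k = sum_{d | k} d * 1 = sum_{d | k} d = sigma(k), the sum of positive divisors of k.
For k = 199, the divisors are 1, 199, so
sigma(199) = 1 + 199 = 200.

200


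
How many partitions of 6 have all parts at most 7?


Using the generating function (1-x)^(-1)(1-x^2)^(-1)...(1-x^7)^(-1),
the coefficient of x^6 counts these restricted partitions.
Result = 11

11


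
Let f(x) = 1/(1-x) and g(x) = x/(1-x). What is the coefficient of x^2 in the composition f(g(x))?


First simplify the composition: f(g(x)) = 1/(1 - x/(1-x)) = (1-x)/((1-x) - x) = (1-x)/(1-2x).
Now extract the coefficient. Write (1-x)/(1-2x) = 1/(1-2x) - x/(1-2x).
The coefficient of x^n in 1/(1-2x) is 2^n, and in x/(1-2x) is 2^(n-1) (for n >= 1).
So the coefficient of x^2 is 2^2 - 2^1 = 4 - 2 = 2.

2


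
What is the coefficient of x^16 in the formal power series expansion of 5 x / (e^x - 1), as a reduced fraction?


The exponential generating function for Bernoulli numbers is
x / (e^x - 1) = sum_{k>=0} B_k x^k / k!.
So the coefficient of x^16 in 5 x / (e^x - 1) is 5 B_16 / 16!.
Computing: B_16 = -3617/510, 16! = 20922789888000, giving
5 * -3617/510 / 20922789888000 = -3617/2134124568576000.

-3617/2134124568576000


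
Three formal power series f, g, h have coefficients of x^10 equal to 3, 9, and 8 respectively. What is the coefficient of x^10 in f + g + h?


Series addition is componentwise:
3 + 9 + 8
= 20

20


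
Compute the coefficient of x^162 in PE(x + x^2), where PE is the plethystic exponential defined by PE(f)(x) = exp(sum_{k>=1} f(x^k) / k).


With f(x) = x + x^2, the exponent is sum_{k>=1} (x^k + x^(2k)) / k = -ln(1 - x) - ln(1 - x^2). Exponentiating:
PE(x + x^2) = 1 / ((1 - x)(1 - x^2)).
This is the generating function for partitions of n into parts of size 1 or 2. The number of 2's can be any j in 0..81, and the rest are 1's, so
[x^162] = floor(162/2) + 1 = 82.

82


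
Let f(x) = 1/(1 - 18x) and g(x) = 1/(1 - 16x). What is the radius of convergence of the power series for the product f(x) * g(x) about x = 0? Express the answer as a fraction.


The radius of 1/(1 - 18x) is 1/18 (nearest singularity at x = 1/18), and the radius of 1/(1 - 16x) is 1/16.
The product f(x)*g(x) = 1/((1 - 18x)(1 - 16x)) has singularities at both 1/18 and 1/16, so its radius of convergence is the distance to the nearest one:
min(1/18, 1/16) = 1/18.

1/18


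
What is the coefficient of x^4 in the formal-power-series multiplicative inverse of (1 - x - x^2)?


Let the inverse be f(x) = sum_{k>=0} a_k x^k. From f(x) * (1 - x - x^2) = 1 and matching coefficients:
 x^0: a_0 = 1.
 x^1: a_1 - a_0 = 0, so a_1 = 1.
 x^k (k >= 2): a_k - a_{k-1} - a_{k-2} = 0, i.e. a_k = a_{k-1} + a_{k-2}.
This is the Fibonacci-type recurrence shifted so that a_0 = a_1 = 1.
Iterating: a_0=1, a_1=1, a_2=2, a_3=3, a_4=5
a_4 = 5.

5


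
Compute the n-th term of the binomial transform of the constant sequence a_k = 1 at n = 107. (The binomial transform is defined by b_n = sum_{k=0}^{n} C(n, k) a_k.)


With a_k = 1 for all k, b_n = sum_{k=0}^{n} C(n, k) = 2^n by the binomial theorem.
For n = 107: 2^107 = 162259276829213363391578010288128.

162259276829213363391578010288128


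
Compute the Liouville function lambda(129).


The Liouville function is lambda(k) = (-1)^Omega(k), where Omega(k) counts the prime factors of k with multiplicity.
Factoring: 129 = 3 * 43, so Omega(129) = 2.
lambda(129) = (-1)^2 = 1.

1


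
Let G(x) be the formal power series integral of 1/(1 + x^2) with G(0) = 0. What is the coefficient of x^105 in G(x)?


1/(1 + x^2) = sum_{j>=0} (-1)^j x^(2j). Integrating termwise with G(0) = 0:
G(x) = sum_{j>=0} (-1)^j x^(2j+1) / (2j+1) = arctan(x).
Only odd powers are nonzero. For x^105 write 105 = 2*52 + 1, giving
(-1)^52 / 105 = 1/105 = 1/105.

1/105


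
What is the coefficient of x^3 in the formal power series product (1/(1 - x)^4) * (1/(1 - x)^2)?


Combine the factors: (1/(1 - x)^4) * (1/(1 - x)^2) = 1/(1 - x)^6.
Then use 1/(1 - x)^r = sum_{k>=0} C(k + r - 1, r - 1) x^k with r = 6 and k = 3:
C(8, 5) = 56.

56


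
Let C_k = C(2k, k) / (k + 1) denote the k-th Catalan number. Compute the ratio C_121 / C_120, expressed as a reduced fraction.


Using C_k = (2k)! / (k! (k+1)!), the ratio C_{k+1}/C_k simplifies to
C_{k+1}/C_k = [(2k+2)! / ((k+1)! (k+2)!)] * [k! (k+1)! / (2k)!]
 = (2k+2)(2k+1) / ((k+1)(k+2)) = 2(2k+1) / (k+2).
For k = 120: 2(2*120 + 1) / (120 + 2) = 482/122 = 241/61.

241/61


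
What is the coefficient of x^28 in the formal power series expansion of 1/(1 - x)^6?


The negative binomial / multiset identity is
1/(1 - x)^r = sum_{k>=0} C(k + r - 1, r - 1) x^k.
Here r = 6 and k = 28, so the coefficient is
C(28 + 5, 5) = C(33, 5)
= 237336

237336


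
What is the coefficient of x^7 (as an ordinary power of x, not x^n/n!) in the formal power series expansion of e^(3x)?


The exponential series is e^y = sum_{k>=0} y^k / k!. Substituting y = 3x gives
e^(3x) = sum_{k>=0} 3^k x^k / k!.
So the coefficient of x^n is a^n/n! with a = 3, n = 7:
3^7 / 7! = 2187/5040 = 243/560

243/560


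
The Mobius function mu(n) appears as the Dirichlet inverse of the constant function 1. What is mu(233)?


233 = 233 (all distinct primes).
mu(233) = (-1)^1 = -1

-1


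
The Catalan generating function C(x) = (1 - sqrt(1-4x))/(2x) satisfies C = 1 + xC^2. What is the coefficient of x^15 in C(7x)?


Substituting x -> 7x scales the n-th coefficient by 7^n, so [x^15] C(7x) = 7^15 * C_15.
C_15 = C(2*15, 15)/(16) = 155117520/16 = 9694845.
So 7^15 * 9694845 = 4747561509943 * 9694845 = 46026872966863343835.

46026872966863343835


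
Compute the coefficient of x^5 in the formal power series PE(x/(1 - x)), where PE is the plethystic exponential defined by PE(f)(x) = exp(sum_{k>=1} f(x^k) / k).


For f(x) = x/(1 - x) we have
sum_{k>=1} f(x^k) / k = sum_{k>=1} (1/k) * x^k / (1 - x^k) = sum_{k, m >= 1} x^(k m) / k,
which after exponentiating simplifies to
PE(x/(1 - x)) = prod_{k>=1} 1 / (1 - x^k).
This is the generating function for the partition function p(n), so the coefficient of x^5 is p(5).
Computing p(5) by dynamic programming over parts 1, 2, ..., 5: p(5) = 7.

7


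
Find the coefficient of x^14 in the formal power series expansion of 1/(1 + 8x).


Write 1/(1 + c x) = 1/(1 - (-c) x) and apply the geometric-series identity
1/(1 - y) = sum_{k>=0} y^k to get 1/(1 + c x) = sum_{k>=0} (-c)^k x^k.
So the coefficient of x^k is (-c)^k = (-1)^k * c^k.
Here c = 8 and k = 14:
(-8)^14 = 1 * 4398046511104 = 4398046511104

4398046511104


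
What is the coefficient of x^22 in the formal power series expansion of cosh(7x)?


The Maclaurin series is cosh(t) = sum_{m>=0} t^(2m) / (2m)!, so substituting t = 7x, only even powers of x are nonzero, with coefficient of x^(2m) equal to 7^(2m) / (2m)!.
For x^22 the coefficient is 7^22/22! = 3909821048582988049/1124000727777607680000 = 11398895185373143/3276970051829760000.

11398895185373143/3276970051829760000


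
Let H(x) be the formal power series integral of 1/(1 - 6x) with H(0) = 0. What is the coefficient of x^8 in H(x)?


1/(1 - 6x) = sum_{k>=0} 6^k x^k. Integrating termwise with H(0) = 0:
H(x) = sum_{k>=0} 6^k x^(k+1) / (k+1) = sum_{m>=1} 6^(m-1) x^m / m.
For m = 8: 6^7/8 = 279936/8 = 34992.

34992


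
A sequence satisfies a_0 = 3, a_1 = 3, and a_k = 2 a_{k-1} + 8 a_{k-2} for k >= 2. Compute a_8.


The characteristic equation is t^2 - 2 t - 8 = 0, with roots r_1 = 4 and r_2 = -2 (so c_1 = r_1 + r_2, c_2 = -r_1 r_2 as required).
One can use the closed form a_n = A r_1^n + B r_2^n, but direct iteration is more reliable:
a_0 = 3, a_1 = 3, a_2 = 30, a_3 = 84, a_4 = 408, a_5 = 1488, a_6 = 6240, a_7 = 24384, a_8 = 98688.
So a_8 = 98688.

98688


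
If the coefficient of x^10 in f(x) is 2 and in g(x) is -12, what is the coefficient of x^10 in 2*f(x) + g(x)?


Scalar multiplication scales coefficients: 2 * 2 = 4.
Then add the g coefficient: 4 + -12
= -8

-8


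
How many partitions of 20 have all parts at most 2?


Using the generating function (1-x)^(-1)(1-x^2)^(-1),
the coefficient of x^20 counts these restricted partitions.
Result = 11

11


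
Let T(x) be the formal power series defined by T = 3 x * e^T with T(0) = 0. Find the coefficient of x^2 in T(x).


Apply the Lagrange inversion formula: if T = 3 x * phi(T) with phi(t) = e^t, then
[x^n] T = 3^n * (1/n) [t^(n-1)] phi(t)^n = 3^n * (1/n) [t^(n-1)] e^(n t) = 3^n * (1/n) * n^(n-1) / (n-1)! = 3^n * n^(n-1) / n!.
When c = 1 this is the Cayley count of rooted labeled trees on n vertices, divided by n!.
For n = 2: 3^2 * 2^1 / 2! = 9 * 2/2 = 9.

9


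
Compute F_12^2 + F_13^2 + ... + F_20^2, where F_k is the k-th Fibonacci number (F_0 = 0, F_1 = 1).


There is a standard identity sum_{k=0}^{N} F_k^2 = F_N * F_{N+1} (proved inductively from the telescoping relation F_k^2 = F_k F_{k+1} - F_{k-1} F_k). Then
sum_{k=12}^{20} F_k^2 = F_20 F_21 - F_11 F_12.
Computing: F_20 = 6765, F_21 = 10946, F_11 = 89, F_12 = 144.
Sum = 6765 * 10946 - 89 * 144 = 74036874.

74036874


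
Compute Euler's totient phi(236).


phi(n) counts integers in [1, n] coprime to n. Using the multiplicative formula phi(n) = n * prod_{p | n} (1 - 1/p):
236 = 2^2 * 59, so
phi(236) = 236 * (1 - 1/2) * (1 - 1/59) = 116.

116


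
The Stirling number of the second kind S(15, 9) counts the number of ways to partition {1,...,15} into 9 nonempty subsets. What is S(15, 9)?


Using the explicit formula S(n,k) = (1/k!) sum_{j=0}^{k} (-1)^(k-j) C(k,j) j^n:
S(15, 9) = 67128490
Equivalently, S(n,k) is n! times the coefficient of x^n in the EGF (e^x - 1)^k / k!.

67128490


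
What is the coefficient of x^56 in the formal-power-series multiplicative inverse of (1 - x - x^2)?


Let the inverse be f(x) = sum_{k>=0} a_k x^k. From f(x) * (1 - x - x^2) = 1 and matching coefficients:
 x^0: a_0 = 1.
 x^1: a_1 - a_0 = 0, so a_1 = 1.
 x^k (k >= 2): a_k - a_{k-1} - a_{k-2} = 0, i.e. a_k = a_{k-1} + a_{k-2}.
This is the Fibonacci-type recurrence shifted so that a_0 = a_1 = 1.
Iterating: a_0=1, a_1=1, a_2=2, a_3=3, a_4=5, a_5=8, a_6=13, a_7=21, a_8=34, a_9=55, ...
a_56 = 365435296162.

365435296162


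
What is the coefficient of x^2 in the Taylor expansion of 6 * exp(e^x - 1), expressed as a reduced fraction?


exp(e^x - 1) = sum_{k>=0} Bell_k x^k / k!, where Bell_k is the k-th Bell number.
So the coefficient of x^2 is 6 * Bell_2 / 2!.
Computing: Bell_2 = 2 and 2! = 2, giving
6 * 2/2 = 6.

6


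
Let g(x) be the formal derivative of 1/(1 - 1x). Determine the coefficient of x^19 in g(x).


Differentiate termwise: d/dx sum_{k>=0} 1^k x^k = sum_{k>=1} k 1^k x^(k-1) = sum_{j>=0} (j+1) 1^(j+1) x^j.
Equivalently, d/dx [1/(1 - 1x)] = 1/(1 - 1x)^2.
For j = 19: 20 * 1^20 = 20 * 1 = 20.

20


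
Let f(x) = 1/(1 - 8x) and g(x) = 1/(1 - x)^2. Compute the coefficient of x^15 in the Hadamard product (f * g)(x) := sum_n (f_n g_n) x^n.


f has coefficients f_k = 8^k. For g = 1/(1 - x)^2 the coefficient is g_k = C(k + 1, 1) = k + 1. The Hadamard coefficient is (f * g)_k = 8^k * (k + 1).
For k = 15: 8^15 * 16 = 35184372088832 * 16 = 562949953421312.

562949953421312


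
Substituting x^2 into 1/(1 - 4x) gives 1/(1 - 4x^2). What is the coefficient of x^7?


Since 1/(1 - 4x^2) only has even powers of x,
the coefficient of x^7 (odd) is 0.

0


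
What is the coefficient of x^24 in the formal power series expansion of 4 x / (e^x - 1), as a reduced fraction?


The exponential generating function for Bernoulli numbers is
x / (e^x - 1) = sum_{k>=0} B_k x^k / k!.
So the coefficient of x^24 in 4 x / (e^x - 1) is 4 B_24 / 24!.
Computing: B_24 = -236364091/2730, 24! = 620448401733239439360000, giving
4 * -236364091/2730 / 620448401733239439360000 = -236364091/423456034182935917363200000.

-236364091/423456034182935917363200000
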